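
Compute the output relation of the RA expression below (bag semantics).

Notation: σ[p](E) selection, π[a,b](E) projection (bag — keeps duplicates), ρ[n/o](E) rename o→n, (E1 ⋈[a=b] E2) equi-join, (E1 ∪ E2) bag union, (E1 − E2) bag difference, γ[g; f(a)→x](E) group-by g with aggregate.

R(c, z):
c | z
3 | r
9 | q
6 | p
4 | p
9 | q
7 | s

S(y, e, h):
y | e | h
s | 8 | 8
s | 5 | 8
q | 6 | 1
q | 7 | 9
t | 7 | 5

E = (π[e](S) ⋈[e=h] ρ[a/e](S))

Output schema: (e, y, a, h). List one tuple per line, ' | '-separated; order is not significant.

Stepwise |·|:
  S → 5
  π[e](S) → 5
  S → 5
  ρ[a/e](S) → 5
  (π[e](S) ⋈[e=h] ρ[a/e](S)) → 3

== RESULT ==
e | y | a | h
5 | t | 7 | 5
8 | s | 5 | 8
8 | s | 8 | 8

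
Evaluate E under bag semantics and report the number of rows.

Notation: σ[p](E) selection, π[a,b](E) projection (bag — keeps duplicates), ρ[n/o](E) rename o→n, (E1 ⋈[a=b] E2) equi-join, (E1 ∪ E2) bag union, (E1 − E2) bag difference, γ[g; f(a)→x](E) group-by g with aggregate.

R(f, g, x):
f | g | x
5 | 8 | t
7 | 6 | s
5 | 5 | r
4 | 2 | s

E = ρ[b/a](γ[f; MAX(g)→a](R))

Subexpression sizes:
  R → 4
  γ[f; MAX(g)→a](R) → 3
  ρ[b/a](γ[f; MAX(g)→a](R)) → 3

|E| = 3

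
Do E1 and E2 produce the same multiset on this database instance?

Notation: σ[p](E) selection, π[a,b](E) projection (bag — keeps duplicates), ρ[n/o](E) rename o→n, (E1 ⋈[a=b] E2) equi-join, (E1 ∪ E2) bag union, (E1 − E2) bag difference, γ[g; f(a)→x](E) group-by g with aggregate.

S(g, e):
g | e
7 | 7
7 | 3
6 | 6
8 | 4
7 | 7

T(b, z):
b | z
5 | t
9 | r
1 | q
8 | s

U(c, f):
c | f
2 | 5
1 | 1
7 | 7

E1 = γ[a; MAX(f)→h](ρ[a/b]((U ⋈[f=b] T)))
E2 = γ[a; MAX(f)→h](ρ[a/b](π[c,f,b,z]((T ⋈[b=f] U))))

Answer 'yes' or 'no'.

E1 row counts bottom-up:
  U → 3
  T → 4
  (U ⋈[f=b] T) → 2
  ρ[a/b]((U ⋈[f=b] T)) → 2
  γ[a; MAX(f)→h](ρ[a/b]((U ⋈[f=b] T))) → 2
E2 row counts bottom-up:
  T → 4
  U → 3
  (T ⋈[b=f] U) → 2
  π[c,f,b,z]((T ⋈[b=f] U)) → 2
  ρ[a/b](π[c,f,b,z]((T ⋈[b=f] U))) → 2
  γ[a; MAX(f)→h](ρ[a/b](π[c,f,b,z]((T ⋈[b=f] U)))) → 2

E1 and E2 produce the same multiset:
a | h
1 | 1
5 | 5

yes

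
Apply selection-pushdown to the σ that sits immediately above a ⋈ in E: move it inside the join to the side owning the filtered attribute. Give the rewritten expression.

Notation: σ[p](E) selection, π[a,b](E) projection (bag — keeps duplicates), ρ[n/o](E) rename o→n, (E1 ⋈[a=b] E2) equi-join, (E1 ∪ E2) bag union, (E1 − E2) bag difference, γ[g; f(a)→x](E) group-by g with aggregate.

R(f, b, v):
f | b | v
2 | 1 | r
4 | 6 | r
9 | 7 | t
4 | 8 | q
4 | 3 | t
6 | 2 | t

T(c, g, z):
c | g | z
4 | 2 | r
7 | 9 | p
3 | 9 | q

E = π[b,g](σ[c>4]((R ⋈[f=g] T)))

σ filters on c, owned by the right side.
E' = π[b,g]((R ⋈[f=g] σ[c>4](T)))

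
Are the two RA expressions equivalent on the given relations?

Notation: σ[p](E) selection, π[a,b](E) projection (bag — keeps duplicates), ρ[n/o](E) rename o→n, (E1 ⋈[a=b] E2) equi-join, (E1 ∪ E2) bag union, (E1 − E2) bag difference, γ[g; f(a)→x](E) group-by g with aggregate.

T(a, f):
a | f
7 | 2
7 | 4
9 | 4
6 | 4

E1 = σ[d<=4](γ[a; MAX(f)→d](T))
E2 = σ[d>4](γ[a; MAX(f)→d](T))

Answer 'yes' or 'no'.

E1 row counts bottom-up:
  T → 4
  γ[a; MAX(f)→d](T) → 3
  σ[d<=4](γ[a; MAX(f)→d](T)) → 3
E2 row counts bottom-up:
  T → 4
  γ[a; MAX(f)→d](T) → 3
  σ[d>4](γ[a; MAX(f)→d](T)) → 0

E1 result:
a | d
6 | 4
7 | 4
9 | 4
E2 result:
a | d
(0 rows)
Witness: (7, 4) appears 1× in E1 but 0× in E2.

no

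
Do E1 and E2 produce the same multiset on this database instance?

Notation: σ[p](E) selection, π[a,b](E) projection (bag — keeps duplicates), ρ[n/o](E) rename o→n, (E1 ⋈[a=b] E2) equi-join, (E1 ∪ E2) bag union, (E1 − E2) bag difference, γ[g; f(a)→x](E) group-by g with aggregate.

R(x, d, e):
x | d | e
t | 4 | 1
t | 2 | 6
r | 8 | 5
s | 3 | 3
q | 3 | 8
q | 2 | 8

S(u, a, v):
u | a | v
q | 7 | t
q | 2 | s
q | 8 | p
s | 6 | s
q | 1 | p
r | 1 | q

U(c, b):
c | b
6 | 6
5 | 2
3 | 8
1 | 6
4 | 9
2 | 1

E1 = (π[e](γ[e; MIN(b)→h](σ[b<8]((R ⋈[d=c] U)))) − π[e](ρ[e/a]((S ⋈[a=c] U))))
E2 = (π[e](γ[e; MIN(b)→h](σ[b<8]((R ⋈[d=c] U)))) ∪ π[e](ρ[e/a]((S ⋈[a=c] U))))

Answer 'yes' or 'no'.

E1 stepwise |·|:
  R → 6
  U → 6
  (R ⋈[d=c] U) → 5
  σ[b<8]((R ⋈[d=c] U)) → 2
  γ[e; MIN(b)→h](σ[b<8]((R ⋈[d=c] U))) → 2
  π[e](γ[e; MIN(b)→h](σ[b<8]((R ⋈[d=c] U)))) → 2
  S → 6
  U → 6
  (S ⋈[a=c] U) → 4
  ρ[e/a]((S ⋈[a=c] U)) → 4
  π[e](ρ[e/a]((S ⋈[a=c] U))) → 4
  (π[e](γ[e; MIN(b)→h](σ[b<8]((R ⋈[d=c] U)))) − π[e](ρ[e/a]((S ⋈[a=c] U)))) → 1
E2 stepwise |·|:
  R → 6
  U → 6
  (R ⋈[d=c] U) → 5
  σ[b<8]((R ⋈[d=c] U)) → 2
  γ[e; MIN(b)→h](σ[b<8]((R ⋈[d=c] U))) → 2
  π[e](γ[e; MIN(b)→h](σ[b<8]((R ⋈[d=c] U)))) → 2
  S → 6
  U → 6
  (S ⋈[a=c] U) → 4
  ρ[e/a]((S ⋈[a=c] U)) → 4
  π[e](ρ[e/a]((S ⋈[a=c] U))) → 4
  (π[e](γ[e; MIN(b)→h](σ[b<8]((R ⋈[d=c] U)))) ∪ π[e](ρ[e/a]((S ⋈[a=c] U)))) → 6

E1 result:
e
8
E2 result:
e
1
1
2
6
6
8
Witness: (6,) appears 0× in E1 but 2× in E2.

no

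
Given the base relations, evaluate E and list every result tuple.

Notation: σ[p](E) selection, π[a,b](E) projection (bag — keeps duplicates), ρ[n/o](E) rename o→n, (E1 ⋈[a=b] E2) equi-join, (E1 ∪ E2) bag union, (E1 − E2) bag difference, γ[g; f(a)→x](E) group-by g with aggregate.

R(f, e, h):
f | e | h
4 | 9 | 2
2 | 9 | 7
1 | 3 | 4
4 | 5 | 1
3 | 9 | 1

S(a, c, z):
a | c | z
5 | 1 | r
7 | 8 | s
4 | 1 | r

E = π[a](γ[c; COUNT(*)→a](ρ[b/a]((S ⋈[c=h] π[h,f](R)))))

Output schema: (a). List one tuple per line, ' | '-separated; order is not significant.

Row counts bottom-up:
  S → 3
  R → 5
  π[h,f](R) → 5
  (S ⋈[c=h] π[h,f](R)) → 4
  ρ[b/a]((S ⋈[c=h] π[h,f](R))) → 4
  γ[c; COUNT(*)→a](ρ[b/a]((S ⋈[c=h] π[h,f](R)))) → 1
  π[a](γ[c; COUNT(*)→a](ρ[b/a]((S ⋈[c=h] π[h,f](R))))) → 1

== RESULT ==
a
4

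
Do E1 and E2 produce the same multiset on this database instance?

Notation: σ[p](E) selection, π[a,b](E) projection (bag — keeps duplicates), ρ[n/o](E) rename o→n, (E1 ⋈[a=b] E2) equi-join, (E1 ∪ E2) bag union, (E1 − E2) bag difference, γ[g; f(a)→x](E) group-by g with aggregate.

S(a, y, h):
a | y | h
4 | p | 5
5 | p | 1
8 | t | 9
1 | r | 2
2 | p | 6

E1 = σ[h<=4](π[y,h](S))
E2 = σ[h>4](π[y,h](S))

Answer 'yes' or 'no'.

E1 row counts bottom-up:
  S → 5
  π[y,h](S) → 5
  σ[h<=4](π[y,h](S)) → 2
E2 row counts bottom-up:
  S → 5
  π[y,h](S) → 5
  σ[h>4](π[y,h](S)) → 3

E1 result:
y | h
p | 1
r | 2
E2 result:
y | h
p | 5
p | 6
t | 9
Witness: ('r', 2) appears 1× in E1 but 0× in E2.

no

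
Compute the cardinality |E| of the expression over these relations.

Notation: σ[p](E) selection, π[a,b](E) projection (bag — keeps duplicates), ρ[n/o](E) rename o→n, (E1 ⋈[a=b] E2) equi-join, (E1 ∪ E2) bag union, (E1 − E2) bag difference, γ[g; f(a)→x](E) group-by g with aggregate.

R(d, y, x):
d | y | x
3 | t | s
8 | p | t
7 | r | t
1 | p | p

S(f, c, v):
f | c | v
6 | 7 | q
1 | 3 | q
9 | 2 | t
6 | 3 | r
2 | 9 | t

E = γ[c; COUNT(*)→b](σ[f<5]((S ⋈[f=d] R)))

Stepwise |·|:
  S → 5
  R → 4
  (S ⋈[f=d] R) → 1
  σ[f<5]((S ⋈[f=d] R)) → 1
  γ[c; COUNT(*)→b](σ[f<5]((S ⋈[f=d] R))) → 1

|E| = 1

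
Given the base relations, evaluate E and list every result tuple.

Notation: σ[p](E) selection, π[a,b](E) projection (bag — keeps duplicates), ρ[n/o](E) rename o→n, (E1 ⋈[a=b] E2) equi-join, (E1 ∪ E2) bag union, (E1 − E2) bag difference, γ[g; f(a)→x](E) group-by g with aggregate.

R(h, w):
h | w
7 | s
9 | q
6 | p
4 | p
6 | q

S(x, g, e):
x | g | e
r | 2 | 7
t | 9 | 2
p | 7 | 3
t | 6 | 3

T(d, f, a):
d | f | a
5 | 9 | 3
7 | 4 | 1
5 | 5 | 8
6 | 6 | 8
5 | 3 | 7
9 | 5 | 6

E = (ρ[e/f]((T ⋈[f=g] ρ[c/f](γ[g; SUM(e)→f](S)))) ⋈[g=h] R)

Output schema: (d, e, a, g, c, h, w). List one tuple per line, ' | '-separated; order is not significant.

Row counts bottom-up:
  T → 6
  S → 4
  γ[g; SUM(e)→f](S) → 4
  ρ[c/f](γ[g; SUM(e)→f](S)) → 4
  (T ⋈[f=g] ρ[c/f](γ[g; SUM(e)→f](S))) → 2
  ρ[e/f]((T ⋈[f=g] ρ[c/f](γ[g; SUM(e)→f](S)))) → 2
  R → 5
  (ρ[e/f]((T ⋈[f=g] ρ[c/f](γ[g; SUM(e)→f](S)))) ⋈[g=h] R) → 3

== RESULT ==
d | e | a | g | c | h | w
5 | 9 | 3 | 9 | 2 | 9 | q
6 | 6 | 8 | 6 | 3 | 6 | p
6 | 6 | 8 | 6 | 3 | 6 | q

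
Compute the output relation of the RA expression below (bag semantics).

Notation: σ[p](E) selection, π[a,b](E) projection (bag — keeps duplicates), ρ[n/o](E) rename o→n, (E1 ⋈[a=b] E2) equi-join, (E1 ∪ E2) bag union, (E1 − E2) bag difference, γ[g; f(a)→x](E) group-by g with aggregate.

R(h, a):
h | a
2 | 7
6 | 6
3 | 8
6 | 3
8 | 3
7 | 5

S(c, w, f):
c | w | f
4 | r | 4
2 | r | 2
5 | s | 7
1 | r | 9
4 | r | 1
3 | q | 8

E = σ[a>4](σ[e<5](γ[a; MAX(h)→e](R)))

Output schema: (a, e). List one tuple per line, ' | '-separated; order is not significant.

Row counts bottom-up:
  R → 6
  γ[a; MAX(h)→e](R) → 5
  σ[e<5](γ[a; MAX(h)→e](R)) → 2
  σ[a>4](σ[e<5](γ[a; MAX(h)→e](R))) → 2

== RESULT ==
a | e
7 | 2
8 | 3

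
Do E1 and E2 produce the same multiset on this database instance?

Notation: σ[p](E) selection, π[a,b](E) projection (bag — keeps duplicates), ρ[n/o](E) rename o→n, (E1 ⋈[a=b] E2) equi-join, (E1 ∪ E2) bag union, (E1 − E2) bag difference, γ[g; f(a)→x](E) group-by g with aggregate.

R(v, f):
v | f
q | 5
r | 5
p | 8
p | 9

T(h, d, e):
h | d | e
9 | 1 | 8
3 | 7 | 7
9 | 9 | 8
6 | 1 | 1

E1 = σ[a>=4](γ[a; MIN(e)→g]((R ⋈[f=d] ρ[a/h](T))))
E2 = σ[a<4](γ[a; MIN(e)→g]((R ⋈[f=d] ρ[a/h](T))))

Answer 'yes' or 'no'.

E1 row counts bottom-up:
  R → 4
  T → 4
  ρ[a/h](T) → 4
  (R ⋈[f=d] ρ[a/h](T)) → 1
  γ[a; MIN(e)→g]((R ⋈[f=d] ρ[a/h](T))) → 1
  σ[a>=4](γ[a; MIN(e)→g]((R ⋈[f=d] ρ[a/h](T)))) → 1
E2 row counts bottom-up:
  R → 4
  T → 4
  ρ[a/h](T) → 4
  (R ⋈[f=d] ρ[a/h](T)) → 1
  γ[a; MIN(e)→g]((R ⋈[f=d] ρ[a/h](T))) → 1
  σ[a<4](γ[a; MIN(e)→g]((R ⋈[f=d] ρ[a/h](T)))) → 0

E1 result:
a | g
9 | 8
E2 result:
a | g
(0 rows)
Witness: (9, 8) appears 1× in E1 but 0× in E2.

no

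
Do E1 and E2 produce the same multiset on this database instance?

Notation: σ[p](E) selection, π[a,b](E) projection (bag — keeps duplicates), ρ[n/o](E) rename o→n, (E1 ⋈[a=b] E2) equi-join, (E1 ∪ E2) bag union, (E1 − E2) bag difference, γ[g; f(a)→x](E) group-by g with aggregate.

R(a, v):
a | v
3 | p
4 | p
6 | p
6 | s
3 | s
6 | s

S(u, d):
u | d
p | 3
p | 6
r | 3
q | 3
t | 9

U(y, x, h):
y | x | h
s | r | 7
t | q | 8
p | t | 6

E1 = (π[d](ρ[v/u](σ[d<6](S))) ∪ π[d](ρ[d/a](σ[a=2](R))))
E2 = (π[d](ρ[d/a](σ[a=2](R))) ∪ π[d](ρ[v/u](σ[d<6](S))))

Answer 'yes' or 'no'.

E1 row counts bottom-up:
  S → 5
  σ[d<6](S) → 3
  ρ[v/u](σ[d<6](S)) → 3
  π[d](ρ[v/u](σ[d<6](S))) → 3
  R → 6
  σ[a=2](R) → 0
  ρ[d/a](σ[a=2](R)) → 0
  π[d](ρ[d/a](σ[a=2](R))) → 0
  (π[d](ρ[v/u](σ[d<6](S))) ∪ π[d](ρ[d/a](σ[a=2](R)))) → 3
E2 row counts bottom-up:
  R → 6
  σ[a=2](R) → 0
  ρ[d/a](σ[a=2](R)) → 0
  π[d](ρ[d/a](σ[a=2](R))) → 0
  S → 5
  σ[d<6](S) → 3
  ρ[v/u](σ[d<6](S)) → 3
  π[d](ρ[v/u](σ[d<6](S))) → 3
  (π[d](ρ[d/a](σ[a=2](R))) ∪ π[d](ρ[v/u](σ[d<6](S)))) → 3

E1 and E2 produce the same multiset:
d
3
3
3

yes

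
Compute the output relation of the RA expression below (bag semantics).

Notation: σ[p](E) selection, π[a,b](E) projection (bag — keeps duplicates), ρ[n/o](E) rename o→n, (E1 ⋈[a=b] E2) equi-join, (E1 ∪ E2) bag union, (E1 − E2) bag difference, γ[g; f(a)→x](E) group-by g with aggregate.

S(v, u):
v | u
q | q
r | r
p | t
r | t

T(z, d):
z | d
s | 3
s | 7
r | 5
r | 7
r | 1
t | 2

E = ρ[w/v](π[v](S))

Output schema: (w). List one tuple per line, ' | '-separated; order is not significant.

Row counts bottom-up:
  S → 4
  π[v](S) → 4
  ρ[w/v](π[v](S)) → 4

== RESULT ==
w
p
q
r
r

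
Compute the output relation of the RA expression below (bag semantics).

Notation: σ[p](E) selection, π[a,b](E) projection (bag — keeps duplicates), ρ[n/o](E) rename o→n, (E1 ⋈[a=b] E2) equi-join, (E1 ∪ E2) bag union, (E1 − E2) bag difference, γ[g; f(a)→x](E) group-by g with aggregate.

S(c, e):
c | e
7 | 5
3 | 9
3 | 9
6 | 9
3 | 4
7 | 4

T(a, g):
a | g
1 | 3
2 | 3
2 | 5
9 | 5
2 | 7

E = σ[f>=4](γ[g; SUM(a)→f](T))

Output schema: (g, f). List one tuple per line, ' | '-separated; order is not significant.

Per-node cardinality:
  T → 5
  γ[g; SUM(a)→f](T) → 3
  σ[f>=4](γ[g; SUM(a)→f](T)) → 1

== RESULT ==
g | f
5 | 11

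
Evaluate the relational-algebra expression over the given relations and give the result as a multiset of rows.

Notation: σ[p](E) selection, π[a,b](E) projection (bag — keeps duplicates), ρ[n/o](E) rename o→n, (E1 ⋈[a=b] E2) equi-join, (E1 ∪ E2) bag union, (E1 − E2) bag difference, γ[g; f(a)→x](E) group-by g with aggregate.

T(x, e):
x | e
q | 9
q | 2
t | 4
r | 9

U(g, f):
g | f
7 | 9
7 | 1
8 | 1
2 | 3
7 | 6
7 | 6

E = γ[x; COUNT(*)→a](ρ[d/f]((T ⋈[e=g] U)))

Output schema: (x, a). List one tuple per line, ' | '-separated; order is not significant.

Stepwise |·|:
  T → 4
  U → 6
  (T ⋈[e=g] U) → 1
  ρ[d/f]((T ⋈[e=g] U)) → 1
  γ[x; COUNT(*)→a](ρ[d/f]((T ⋈[e=g] U))) → 1

== RESULT ==
x | a
q | 1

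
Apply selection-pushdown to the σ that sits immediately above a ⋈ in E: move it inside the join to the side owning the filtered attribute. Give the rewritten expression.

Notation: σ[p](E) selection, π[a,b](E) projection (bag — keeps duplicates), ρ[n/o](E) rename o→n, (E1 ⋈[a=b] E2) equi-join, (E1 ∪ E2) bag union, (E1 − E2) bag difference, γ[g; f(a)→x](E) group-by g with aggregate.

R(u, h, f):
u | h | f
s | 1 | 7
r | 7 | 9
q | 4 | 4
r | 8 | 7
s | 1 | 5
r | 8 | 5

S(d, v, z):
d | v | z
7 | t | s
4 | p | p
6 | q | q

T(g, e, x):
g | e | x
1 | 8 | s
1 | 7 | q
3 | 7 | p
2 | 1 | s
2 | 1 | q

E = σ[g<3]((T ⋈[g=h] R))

σ filters on g, owned by the left side.
E' = (σ[g<3](T) ⋈[g=h] R)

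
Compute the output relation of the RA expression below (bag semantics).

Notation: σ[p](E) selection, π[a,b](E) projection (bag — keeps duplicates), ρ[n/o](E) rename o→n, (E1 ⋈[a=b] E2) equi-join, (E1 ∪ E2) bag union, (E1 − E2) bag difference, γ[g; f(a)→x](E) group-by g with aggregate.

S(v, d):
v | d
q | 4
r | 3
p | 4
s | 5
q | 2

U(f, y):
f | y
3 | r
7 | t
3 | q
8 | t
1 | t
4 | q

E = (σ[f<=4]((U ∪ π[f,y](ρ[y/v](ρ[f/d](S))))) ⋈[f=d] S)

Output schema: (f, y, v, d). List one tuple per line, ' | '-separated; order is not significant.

Row counts bottom-up:
  U → 6
  S → 5
  ρ[f/d](S) → 5
  ρ[y/v](ρ[f/d](S)) → 5
  π[f,y](ρ[y/v](ρ[f/d](S))) → 5
  (U ∪ π[f,y](ρ[y/v](ρ[f/d](S)))) → 11
  σ[f<=4]((U ∪ π[f,y](ρ[y/v](ρ[f/d](S))))) → 8
  S → 5
  (σ[f<=4]((U ∪ π[f,y](ρ[y/v](ρ[f/d](S))))) ⋈[f=d] S) → 10

== RESULT ==
f | y | v | d
2 | q | q | 2
3 | q | r | 3
3 | r | r | 3
3 | r | r | 3
4 | p | p | 4
4 | p | q | 4
4 | q | p | 4
4 | q | p | 4
4 | q | q | 4
4 | q | q | 4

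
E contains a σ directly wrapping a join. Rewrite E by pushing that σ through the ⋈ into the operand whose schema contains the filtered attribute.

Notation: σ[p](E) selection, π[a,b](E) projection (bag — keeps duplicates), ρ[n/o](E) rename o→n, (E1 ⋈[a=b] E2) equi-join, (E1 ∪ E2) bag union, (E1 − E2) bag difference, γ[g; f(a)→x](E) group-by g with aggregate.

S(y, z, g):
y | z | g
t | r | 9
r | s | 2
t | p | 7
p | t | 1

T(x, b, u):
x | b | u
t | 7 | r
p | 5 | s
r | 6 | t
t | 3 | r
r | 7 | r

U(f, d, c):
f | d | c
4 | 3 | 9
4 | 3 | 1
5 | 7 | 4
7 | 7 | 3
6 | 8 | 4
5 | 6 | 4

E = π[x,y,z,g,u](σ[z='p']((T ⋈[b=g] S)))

σ filters on z, owned by the right side.
E' = π[x,y,z,g,u]((T ⋈[b=g] σ[z='p'](S)))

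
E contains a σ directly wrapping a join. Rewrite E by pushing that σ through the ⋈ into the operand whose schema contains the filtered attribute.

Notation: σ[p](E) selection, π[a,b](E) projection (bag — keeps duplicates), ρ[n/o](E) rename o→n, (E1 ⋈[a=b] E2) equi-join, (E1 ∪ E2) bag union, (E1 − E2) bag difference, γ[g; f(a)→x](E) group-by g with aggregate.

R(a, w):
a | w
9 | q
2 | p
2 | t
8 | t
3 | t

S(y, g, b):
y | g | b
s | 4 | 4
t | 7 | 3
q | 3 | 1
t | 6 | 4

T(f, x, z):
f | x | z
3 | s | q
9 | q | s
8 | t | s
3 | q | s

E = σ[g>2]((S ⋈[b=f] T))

σ filters on g, owned by the left side.
E' = (σ[g>2](S) ⋈[b=f] T)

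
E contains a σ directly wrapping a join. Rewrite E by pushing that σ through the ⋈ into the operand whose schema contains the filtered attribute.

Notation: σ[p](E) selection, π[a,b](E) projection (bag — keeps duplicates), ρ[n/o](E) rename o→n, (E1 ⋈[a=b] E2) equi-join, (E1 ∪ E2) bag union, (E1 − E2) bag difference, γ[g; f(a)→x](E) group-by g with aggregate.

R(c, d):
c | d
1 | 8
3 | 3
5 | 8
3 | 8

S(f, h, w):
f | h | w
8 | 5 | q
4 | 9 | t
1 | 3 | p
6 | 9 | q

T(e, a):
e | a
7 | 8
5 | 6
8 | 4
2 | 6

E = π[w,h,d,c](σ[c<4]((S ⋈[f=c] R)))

σ filters on c, owned by the right side.
E' = π[w,h,d,c]((S ⋈[f=c] σ[c<4](R)))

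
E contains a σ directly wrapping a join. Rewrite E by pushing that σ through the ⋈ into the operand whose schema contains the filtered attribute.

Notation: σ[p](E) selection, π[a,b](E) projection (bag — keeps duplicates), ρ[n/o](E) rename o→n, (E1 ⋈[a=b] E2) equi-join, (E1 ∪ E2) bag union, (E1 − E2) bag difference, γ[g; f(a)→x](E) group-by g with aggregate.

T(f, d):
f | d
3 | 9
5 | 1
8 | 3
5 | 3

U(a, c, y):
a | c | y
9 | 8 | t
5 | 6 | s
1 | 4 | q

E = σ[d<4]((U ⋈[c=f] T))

σ filters on d, owned by the right side.
E' = (U ⋈[c=f] σ[d<4](T))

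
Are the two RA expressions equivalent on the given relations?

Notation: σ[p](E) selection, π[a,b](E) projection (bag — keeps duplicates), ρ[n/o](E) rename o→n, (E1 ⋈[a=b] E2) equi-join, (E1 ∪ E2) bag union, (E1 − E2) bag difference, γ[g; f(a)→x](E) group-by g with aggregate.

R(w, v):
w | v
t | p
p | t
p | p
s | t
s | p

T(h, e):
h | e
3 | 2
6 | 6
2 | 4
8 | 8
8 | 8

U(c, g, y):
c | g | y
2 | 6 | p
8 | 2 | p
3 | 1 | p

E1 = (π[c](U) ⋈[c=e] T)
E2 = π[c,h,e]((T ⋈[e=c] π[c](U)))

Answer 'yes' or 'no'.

E1 stepwise |·|:
  U → 3
  π[c](U) → 3
  T → 5
  (π[c](U) ⋈[c=e] T) → 3
E2 stepwise |·|:
  T → 5
  U → 3
  π[c](U) → 3
  (T ⋈[e=c] π[c](U)) → 3
  π[c,h,e]((T ⋈[e=c] π[c](U))) → 3

E1 and E2 produce the same multiset:
c | h | e
2 | 3 | 2
8 | 8 | 8
8 | 8 | 8

yes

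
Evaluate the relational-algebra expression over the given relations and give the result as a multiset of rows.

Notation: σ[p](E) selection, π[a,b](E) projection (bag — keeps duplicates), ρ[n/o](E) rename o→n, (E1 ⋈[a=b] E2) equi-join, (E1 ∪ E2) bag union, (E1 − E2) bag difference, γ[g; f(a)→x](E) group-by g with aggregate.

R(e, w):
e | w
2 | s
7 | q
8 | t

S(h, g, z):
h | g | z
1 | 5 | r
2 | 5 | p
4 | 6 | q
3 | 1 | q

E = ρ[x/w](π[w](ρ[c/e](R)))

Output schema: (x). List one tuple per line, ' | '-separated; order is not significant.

Per-node cardinality:
  R → 3
  ρ[c/e](R) → 3
  π[w](ρ[c/e](R)) → 3
  ρ[x/w](π[w](ρ[c/e](R))) → 3

== RESULT ==
x
q
s
t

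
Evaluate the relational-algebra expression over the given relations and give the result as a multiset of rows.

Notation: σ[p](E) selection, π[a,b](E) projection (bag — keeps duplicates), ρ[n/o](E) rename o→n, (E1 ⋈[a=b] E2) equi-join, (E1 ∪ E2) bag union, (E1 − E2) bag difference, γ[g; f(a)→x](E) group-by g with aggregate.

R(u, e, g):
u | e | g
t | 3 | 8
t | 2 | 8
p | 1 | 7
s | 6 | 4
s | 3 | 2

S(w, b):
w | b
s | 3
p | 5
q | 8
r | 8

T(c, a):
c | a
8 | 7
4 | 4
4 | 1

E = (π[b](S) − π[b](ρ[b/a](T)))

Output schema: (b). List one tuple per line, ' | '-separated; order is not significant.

Stepwise |·|:
  S → 4
  π[b](S) → 4
  T → 3
  ρ[b/a](T) → 3
  π[b](ρ[b/a](T)) → 3
  (π[b](S) − π[b](ρ[b/a](T))) → 4

== RESULT ==
b
3
5
8
8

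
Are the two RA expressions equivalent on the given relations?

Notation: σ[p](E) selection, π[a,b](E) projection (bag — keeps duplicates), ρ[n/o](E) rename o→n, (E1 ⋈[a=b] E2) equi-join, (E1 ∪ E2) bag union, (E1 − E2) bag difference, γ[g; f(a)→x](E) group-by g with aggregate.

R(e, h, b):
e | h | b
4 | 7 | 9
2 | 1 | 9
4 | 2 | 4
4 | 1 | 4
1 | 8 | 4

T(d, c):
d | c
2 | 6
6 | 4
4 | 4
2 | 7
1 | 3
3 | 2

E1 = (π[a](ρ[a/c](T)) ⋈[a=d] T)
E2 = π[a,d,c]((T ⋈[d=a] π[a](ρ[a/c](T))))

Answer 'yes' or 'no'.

E1 row counts bottom-up:
  T → 6
  ρ[a/c](T) → 6
  π[a](ρ[a/c](T)) → 6
  T → 6
  (π[a](ρ[a/c](T)) ⋈[a=d] T) → 6
E2 row counts bottom-up:
  T → 6
  T → 6
  ρ[a/c](T) → 6
  π[a](ρ[a/c](T)) → 6
  (T ⋈[d=a] π[a](ρ[a/c](T))) → 6
  π[a,d,c]((T ⋈[d=a] π[a](ρ[a/c](T)))) → 6

E1 and E2 produce the same multiset:
a | d | c
2 | 2 | 6
2 | 2 | 7
3 | 3 | 2
4 | 4 | 4
4 | 4 | 4
6 | 6 | 4

yes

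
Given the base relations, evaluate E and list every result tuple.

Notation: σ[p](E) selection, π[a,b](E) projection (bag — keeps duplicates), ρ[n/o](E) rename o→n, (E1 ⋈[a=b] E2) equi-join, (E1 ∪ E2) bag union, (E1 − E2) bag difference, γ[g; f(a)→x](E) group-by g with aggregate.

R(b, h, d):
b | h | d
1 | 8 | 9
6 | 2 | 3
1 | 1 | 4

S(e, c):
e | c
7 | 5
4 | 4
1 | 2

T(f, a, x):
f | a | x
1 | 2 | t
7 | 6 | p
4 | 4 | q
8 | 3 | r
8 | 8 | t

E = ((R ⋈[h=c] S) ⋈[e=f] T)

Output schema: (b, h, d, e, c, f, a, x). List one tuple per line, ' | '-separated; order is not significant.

Per-node cardinality:
  R → 3
  S → 3
  (R ⋈[h=c] S) → 1
  T → 5
  ((R ⋈[h=c] S) ⋈[e=f] T) → 1

== RESULT ==
b | h | d | e | c | f | a | x
6 | 2 | 3 | 1 | 2 | 1 | 2 | t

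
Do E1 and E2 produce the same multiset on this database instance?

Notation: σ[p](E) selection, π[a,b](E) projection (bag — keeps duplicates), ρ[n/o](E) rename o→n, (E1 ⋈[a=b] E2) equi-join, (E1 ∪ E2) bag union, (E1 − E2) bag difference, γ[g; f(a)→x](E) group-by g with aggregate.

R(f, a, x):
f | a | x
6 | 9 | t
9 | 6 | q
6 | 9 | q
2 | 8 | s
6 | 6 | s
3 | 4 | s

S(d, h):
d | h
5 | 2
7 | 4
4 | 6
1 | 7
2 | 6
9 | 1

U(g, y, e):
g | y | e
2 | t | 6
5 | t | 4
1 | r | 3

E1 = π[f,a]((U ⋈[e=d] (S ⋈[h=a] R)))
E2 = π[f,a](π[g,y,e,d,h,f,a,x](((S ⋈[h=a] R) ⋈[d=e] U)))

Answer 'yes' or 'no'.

E1 row counts bottom-up:
  U → 3
  S → 6
  R → 6
  (S ⋈[h=a] R) → 5
  (U ⋈[e=d] (S ⋈[h=a] R)) → 2
  π[f,a]((U ⋈[e=d] (S ⋈[h=a] R))) → 2
E2 row counts bottom-up:
  S → 6
  R → 6
  (S ⋈[h=a] R) → 5
  U → 3
  ((S ⋈[h=a] R) ⋈[d=e] U) → 2
  π[g,y,e,d,h,f,a,x](((S ⋈[h=a] R) ⋈[d=e] U)) → 2
  π[f,a](π[g,y,e,d,h,f,a,x](((S ⋈[h=a] R) ⋈[d=e] U))) → 2

E1 and E2 produce the same multiset:
f | a
6 | 6
9 | 6

yes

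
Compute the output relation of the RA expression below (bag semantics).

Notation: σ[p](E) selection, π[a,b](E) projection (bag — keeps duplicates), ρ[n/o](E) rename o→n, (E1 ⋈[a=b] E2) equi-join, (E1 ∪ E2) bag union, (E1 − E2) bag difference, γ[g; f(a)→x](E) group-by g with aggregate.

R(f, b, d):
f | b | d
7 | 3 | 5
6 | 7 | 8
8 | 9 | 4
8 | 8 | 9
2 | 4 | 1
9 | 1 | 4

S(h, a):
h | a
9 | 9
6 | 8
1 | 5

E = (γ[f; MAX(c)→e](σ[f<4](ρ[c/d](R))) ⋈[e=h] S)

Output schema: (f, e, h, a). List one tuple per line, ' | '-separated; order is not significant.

Row counts bottom-up:
  R → 6
  ρ[c/d](R) → 6
  σ[f<4](ρ[c/d](R)) → 1
  γ[f; MAX(c)→e](σ[f<4](ρ[c/d](R))) → 1
  S → 3
  (γ[f; MAX(c)→e](σ[f<4](ρ[c/d](R))) ⋈[e=h] S) → 1

== RESULT ==
f | e | h | a
2 | 1 | 1 | 5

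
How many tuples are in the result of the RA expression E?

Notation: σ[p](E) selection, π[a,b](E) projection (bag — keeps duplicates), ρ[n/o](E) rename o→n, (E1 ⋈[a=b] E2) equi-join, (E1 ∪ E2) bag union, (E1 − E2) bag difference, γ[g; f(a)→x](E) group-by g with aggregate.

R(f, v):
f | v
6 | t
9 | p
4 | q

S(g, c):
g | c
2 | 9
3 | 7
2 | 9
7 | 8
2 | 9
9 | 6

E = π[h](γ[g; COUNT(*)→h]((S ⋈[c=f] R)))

Subexpression sizes:
  S → 6
  R → 3
  (S ⋈[c=f] R) → 4
  γ[g; COUNT(*)→h]((S ⋈[c=f] R)) → 2
  π[h](γ[g; COUNT(*)→h]((S ⋈[c=f] R))) → 2

|E| = 2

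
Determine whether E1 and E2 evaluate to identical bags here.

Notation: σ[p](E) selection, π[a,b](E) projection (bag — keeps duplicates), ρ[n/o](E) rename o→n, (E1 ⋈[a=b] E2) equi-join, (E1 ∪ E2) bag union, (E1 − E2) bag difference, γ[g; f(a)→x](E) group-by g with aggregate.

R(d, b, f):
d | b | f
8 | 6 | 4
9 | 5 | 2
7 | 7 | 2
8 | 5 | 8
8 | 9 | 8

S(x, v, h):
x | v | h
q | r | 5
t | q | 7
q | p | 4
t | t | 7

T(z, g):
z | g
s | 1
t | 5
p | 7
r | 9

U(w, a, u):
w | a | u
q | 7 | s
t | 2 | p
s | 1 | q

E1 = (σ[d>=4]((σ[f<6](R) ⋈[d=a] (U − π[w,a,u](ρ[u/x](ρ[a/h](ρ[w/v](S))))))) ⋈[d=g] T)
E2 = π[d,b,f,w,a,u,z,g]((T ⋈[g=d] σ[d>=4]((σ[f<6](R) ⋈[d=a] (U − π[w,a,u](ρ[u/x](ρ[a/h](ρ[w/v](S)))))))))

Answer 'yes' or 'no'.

E1 row counts bottom-up:
  R → 5
  σ[f<6](R) → 3
  U → 3
  S → 4
  ρ[w/v](S) → 4
  ρ[a/h](ρ[w/v](S)) → 4
  ρ[u/x](ρ[a/h](ρ[w/v](S))) → 4
  π[w,a,u](ρ[u/x](ρ[a/h](ρ[w/v](S)))) → 4
  (U − π[w,a,u](ρ[u/x](ρ[a/h](ρ[w/v](S))))) → 3
  (σ[f<6](R) ⋈[d=a] (U − π[w,a,u](ρ[u/x](ρ[a/h](ρ[w/v](S)))))) → 1
  σ[d>=4]((σ[f<6](R) ⋈[d=a] (U − π[w,a,u](ρ[u/x](ρ[a/h](ρ[w/v](S))))))) → 1
  T → 4
  (σ[d>=4]((σ[f<6](R) ⋈[d=a] (U − π[w,a,u](ρ[u/x](ρ[a/h](ρ[w/v](S))))))) ⋈[d=g] T) → 1
E2 row counts bottom-up:
  T → 4
  R → 5
  σ[f<6](R) → 3
  U → 3
  S → 4
  ρ[w/v](S) → 4
  ρ[a/h](ρ[w/v](S)) → 4
  ρ[u/x](ρ[a/h](ρ[w/v](S))) → 4
  π[w,a,u](ρ[u/x](ρ[a/h](ρ[w/v](S)))) → 4
  (U − π[w,a,u](ρ[u/x](ρ[a/h](ρ[w/v](S))))) → 3
  (σ[f<6](R) ⋈[d=a] (U − π[w,a,u](ρ[u/x](ρ[a/h](ρ[w/v](S)))))) → 1
  σ[d>=4]((σ[f<6](R) ⋈[d=a] (U − π[w,a,u](ρ[u/x](ρ[a/h](ρ[w/v](S))))))) → 1
  (T ⋈[g=d] σ[d>=4]((σ[f<6](R) ⋈[d=a] (U − π[w,a,u](ρ[u/x](ρ[a/h](ρ[w/v](S)))))))) → 1
  π[d,b,f,w,a,u,z,g]((T ⋈[g=d] σ[d>=4]((σ[f<6](R) ⋈[d=a] (U − π[w,a,u](ρ[u/x](ρ[a/h](ρ[w/v](S))))))))) → 1

E1 and E2 produce the same multiset:
d | b | f | w | a | u | z | g
7 | 7 | 2 | q | 7 | s | p | 7

yes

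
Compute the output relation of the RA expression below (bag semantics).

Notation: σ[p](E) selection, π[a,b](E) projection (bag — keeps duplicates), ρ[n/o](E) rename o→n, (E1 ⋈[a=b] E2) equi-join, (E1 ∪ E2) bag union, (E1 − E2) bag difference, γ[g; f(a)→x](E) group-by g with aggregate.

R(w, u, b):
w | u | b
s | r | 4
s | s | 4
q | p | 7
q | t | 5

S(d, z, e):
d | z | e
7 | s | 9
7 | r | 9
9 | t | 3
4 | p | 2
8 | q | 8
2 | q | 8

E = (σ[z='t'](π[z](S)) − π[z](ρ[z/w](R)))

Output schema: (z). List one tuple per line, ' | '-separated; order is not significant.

Subexpression sizes:
  S → 6
  π[z](S) → 6
  σ[z='t'](π[z](S)) → 1
  R → 4
  ρ[z/w](R) → 4
  π[z](ρ[z/w](R)) → 4
  (σ[z='t'](π[z](S)) − π[z](ρ[z/w](R))) → 1

== RESULT ==
z
t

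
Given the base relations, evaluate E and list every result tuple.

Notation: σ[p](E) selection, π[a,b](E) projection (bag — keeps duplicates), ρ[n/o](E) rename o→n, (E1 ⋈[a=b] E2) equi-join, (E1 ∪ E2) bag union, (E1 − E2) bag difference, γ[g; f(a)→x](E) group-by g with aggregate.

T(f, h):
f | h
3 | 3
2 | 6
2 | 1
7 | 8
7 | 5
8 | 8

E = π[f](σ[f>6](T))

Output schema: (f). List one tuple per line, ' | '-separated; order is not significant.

Per-node cardinality:
  T → 6
  σ[f>6](T) → 3
  π[f](σ[f>6](T)) → 3

== RESULT ==
f
7
7
8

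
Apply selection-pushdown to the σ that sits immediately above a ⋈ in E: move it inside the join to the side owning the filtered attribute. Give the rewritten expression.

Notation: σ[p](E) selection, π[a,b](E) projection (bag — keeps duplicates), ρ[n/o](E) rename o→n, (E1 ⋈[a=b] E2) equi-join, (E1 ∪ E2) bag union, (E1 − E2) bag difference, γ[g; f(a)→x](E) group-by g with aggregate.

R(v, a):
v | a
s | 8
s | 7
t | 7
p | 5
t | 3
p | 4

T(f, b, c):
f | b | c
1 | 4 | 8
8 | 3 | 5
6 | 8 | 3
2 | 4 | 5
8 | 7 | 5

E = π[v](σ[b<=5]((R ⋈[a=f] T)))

σ filters on b, owned by the right side.
E' = π[v]((R ⋈[a=f] σ[b<=5](T)))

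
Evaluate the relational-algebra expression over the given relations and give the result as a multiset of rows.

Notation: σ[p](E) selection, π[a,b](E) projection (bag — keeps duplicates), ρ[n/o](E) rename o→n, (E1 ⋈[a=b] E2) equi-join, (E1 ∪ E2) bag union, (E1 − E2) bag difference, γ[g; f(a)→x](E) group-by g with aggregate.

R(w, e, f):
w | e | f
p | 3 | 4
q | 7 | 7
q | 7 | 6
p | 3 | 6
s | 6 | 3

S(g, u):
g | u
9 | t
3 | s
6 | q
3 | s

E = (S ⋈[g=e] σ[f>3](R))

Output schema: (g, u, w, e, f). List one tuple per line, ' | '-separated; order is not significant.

Subexpression sizes:
  S → 4
  R → 5
  σ[f>3](R) → 4
  (S ⋈[g=e] σ[f>3](R)) → 4

== RESULT ==
g | u | w | e | f
3 | s | p | 3 | 4
3 | s | p | 3 | 4
3 | s | p | 3 | 6
3 | s | p | 3 | 6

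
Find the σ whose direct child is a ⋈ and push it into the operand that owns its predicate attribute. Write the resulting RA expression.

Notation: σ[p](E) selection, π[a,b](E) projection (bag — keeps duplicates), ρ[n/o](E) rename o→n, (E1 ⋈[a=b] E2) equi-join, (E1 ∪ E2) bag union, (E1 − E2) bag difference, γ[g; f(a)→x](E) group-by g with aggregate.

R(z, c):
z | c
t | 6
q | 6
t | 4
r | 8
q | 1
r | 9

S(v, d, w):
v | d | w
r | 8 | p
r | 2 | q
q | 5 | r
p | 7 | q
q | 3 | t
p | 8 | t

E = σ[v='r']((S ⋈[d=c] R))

σ filters on v, owned by the left side.
E' = (σ[v='r'](S) ⋈[d=c] R)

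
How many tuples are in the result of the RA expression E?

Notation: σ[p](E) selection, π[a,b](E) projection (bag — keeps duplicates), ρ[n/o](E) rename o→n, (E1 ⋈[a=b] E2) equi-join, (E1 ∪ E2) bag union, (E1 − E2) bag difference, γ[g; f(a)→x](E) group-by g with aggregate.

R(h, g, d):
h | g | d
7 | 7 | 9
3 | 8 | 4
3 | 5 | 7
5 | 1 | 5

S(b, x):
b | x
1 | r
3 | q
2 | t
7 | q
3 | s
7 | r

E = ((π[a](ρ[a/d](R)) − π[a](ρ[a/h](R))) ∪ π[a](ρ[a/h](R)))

Stepwise |·|:
  R → 4
  ρ[a/d](R) → 4
  π[a](ρ[a/d](R)) → 4
  R → 4
  ρ[a/h](R) → 4
  π[a](ρ[a/h](R)) → 4
  (π[a](ρ[a/d](R)) − π[a](ρ[a/h](R))) → 2
  R → 4
  ρ[a/h](R) → 4
  π[a](ρ[a/h](R)) → 4
  ((π[a](ρ[a/d](R)) − π[a](ρ[a/h](R))) ∪ π[a](ρ[a/h](R))) → 6

|E| = 6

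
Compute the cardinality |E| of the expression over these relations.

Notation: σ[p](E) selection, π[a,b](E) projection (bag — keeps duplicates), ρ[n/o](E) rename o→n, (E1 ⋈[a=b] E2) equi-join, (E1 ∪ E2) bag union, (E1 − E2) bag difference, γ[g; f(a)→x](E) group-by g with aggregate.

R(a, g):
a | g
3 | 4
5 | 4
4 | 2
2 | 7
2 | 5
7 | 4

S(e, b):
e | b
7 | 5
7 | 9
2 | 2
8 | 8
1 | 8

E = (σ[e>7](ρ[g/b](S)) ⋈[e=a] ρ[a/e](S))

Row counts bottom-up:
  S → 5
  ρ[g/b](S) → 5
  σ[e>7](ρ[g/b](S)) → 1
  S → 5
  ρ[a/e](S) → 5
  (σ[e>7](ρ[g/b](S)) ⋈[e=a] ρ[a/e](S)) → 1

|E| = 1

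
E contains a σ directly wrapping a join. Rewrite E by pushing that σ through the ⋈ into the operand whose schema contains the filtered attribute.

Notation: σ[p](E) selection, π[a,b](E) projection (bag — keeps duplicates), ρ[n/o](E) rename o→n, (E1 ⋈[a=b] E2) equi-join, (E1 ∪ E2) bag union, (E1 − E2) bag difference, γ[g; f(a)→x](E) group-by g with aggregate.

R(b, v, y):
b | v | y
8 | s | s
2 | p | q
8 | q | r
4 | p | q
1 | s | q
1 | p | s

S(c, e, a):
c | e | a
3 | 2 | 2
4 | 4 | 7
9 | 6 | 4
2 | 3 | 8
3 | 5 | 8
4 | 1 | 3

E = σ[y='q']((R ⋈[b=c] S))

σ filters on y, owned by the left side.
E' = (σ[y='q'](R) ⋈[b=c] S)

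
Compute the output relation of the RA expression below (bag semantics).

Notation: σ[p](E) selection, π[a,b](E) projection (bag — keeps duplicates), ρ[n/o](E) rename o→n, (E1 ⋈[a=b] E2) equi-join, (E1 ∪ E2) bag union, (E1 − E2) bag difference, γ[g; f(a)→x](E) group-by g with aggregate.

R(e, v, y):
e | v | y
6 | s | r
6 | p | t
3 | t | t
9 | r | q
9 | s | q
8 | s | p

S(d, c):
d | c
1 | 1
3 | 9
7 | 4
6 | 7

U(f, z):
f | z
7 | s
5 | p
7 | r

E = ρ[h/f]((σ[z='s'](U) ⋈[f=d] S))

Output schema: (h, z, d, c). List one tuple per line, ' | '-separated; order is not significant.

Per-node cardinality:
  U → 3
  σ[z='s'](U) → 1
  S → 4
  (σ[z='s'](U) ⋈[f=d] S) → 1
  ρ[h/f]((σ[z='s'](U) ⋈[f=d] S)) → 1

== RESULT ==
h | z | d | c
7 | s | 7 | 4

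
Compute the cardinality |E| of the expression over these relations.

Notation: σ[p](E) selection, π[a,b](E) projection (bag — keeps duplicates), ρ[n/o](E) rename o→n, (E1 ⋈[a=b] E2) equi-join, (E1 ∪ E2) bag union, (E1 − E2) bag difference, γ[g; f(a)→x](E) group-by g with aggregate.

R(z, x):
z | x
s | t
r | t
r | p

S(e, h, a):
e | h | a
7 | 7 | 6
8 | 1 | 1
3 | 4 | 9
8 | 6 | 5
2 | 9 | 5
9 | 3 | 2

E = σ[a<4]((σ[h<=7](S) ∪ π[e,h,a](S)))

Stepwise |·|:
  S → 6
  σ[h<=7](S) → 5
  S → 6
  π[e,h,a](S) → 6
  (σ[h<=7](S) ∪ π[e,h,a](S)) → 11
  σ[a<4]((σ[h<=7](S) ∪ π[e,h,a](S))) → 4

|E| = 4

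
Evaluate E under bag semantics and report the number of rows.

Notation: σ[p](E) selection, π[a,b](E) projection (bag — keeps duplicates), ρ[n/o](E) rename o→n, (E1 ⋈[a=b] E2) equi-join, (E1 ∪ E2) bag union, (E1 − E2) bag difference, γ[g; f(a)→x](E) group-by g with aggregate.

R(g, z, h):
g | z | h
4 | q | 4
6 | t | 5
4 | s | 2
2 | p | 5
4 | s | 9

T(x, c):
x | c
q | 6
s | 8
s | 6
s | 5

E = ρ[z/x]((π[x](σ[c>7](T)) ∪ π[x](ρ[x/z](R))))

Stepwise |·|:
  T → 4
  σ[c>7](T) → 1
  π[x](σ[c>7](T)) → 1
  R → 5
  ρ[x/z](R) → 5
  π[x](ρ[x/z](R)) → 5
  (π[x](σ[c>7](T)) ∪ π[x](ρ[x/z](R))) → 6
  ρ[z/x]((π[x](σ[c>7](T)) ∪ π[x](ρ[x/z](R)))) → 6

|E| = 6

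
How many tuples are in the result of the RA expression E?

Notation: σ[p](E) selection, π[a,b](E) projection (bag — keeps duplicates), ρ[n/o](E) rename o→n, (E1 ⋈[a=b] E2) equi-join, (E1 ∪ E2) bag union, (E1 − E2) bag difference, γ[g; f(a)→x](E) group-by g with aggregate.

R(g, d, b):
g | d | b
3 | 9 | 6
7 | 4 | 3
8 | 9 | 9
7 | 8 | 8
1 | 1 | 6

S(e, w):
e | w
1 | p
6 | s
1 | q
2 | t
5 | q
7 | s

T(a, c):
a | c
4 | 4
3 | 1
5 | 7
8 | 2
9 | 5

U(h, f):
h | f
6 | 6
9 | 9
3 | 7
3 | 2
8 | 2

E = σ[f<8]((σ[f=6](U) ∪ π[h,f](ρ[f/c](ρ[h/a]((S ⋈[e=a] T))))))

Row counts bottom-up:
  U → 5
  σ[f=6](U) → 1
  S → 6
  T → 5
  (S ⋈[e=a] T) → 1
  ρ[h/a]((S ⋈[e=a] T)) → 1
  ρ[f/c](ρ[h/a]((S ⋈[e=a] T))) → 1
  π[h,f](ρ[f/c](ρ[h/a]((S ⋈[e=a] T)))) → 1
  (σ[f=6](U) ∪ π[h,f](ρ[f/c](ρ[h/a]((S ⋈[e=a] T))))) → 2
  σ[f<8]((σ[f=6](U) ∪ π[h,f](ρ[f/c](ρ[h/a]((S ⋈[e=a] T)))))) → 2

|E| = 2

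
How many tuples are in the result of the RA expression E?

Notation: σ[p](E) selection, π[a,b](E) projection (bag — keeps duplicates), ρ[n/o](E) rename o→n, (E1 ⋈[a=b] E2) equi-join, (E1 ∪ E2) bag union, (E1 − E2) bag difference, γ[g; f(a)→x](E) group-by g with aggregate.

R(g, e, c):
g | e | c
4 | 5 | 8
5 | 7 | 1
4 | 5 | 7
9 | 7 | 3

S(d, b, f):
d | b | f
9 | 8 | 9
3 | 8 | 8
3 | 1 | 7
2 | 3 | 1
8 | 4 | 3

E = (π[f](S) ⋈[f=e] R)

Subexpression sizes:
  S → 5
  π[f](S) → 5
  R → 4
  (π[f](S) ⋈[f=e] R) → 2

|E| = 2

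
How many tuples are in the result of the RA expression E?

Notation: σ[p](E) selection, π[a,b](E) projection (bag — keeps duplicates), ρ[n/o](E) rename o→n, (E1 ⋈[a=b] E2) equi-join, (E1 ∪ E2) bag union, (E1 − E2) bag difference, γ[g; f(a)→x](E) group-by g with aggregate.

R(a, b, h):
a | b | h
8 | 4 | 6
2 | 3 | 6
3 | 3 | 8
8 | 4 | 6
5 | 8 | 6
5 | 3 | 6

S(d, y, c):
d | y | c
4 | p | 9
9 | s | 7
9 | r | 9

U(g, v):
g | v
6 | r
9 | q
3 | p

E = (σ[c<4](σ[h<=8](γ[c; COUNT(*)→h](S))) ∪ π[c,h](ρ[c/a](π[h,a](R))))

Row counts bottom-up:
  S → 3
  γ[c; COUNT(*)→h](S) → 2
  σ[h<=8](γ[c; COUNT(*)→h](S)) → 2
  σ[c<4](σ[h<=8](γ[c; COUNT(*)→h](S))) → 0
  R → 6
  π[h,a](R) → 6
  ρ[c/a](π[h,a](R)) → 6
  π[c,h](ρ[c/a](π[h,a](R))) → 6
  (σ[c<4](σ[h<=8](γ[c; COUNT(*)→h](S))) ∪ π[c,h](ρ[c/a](π[h,a](R)))) → 6

|E| = 6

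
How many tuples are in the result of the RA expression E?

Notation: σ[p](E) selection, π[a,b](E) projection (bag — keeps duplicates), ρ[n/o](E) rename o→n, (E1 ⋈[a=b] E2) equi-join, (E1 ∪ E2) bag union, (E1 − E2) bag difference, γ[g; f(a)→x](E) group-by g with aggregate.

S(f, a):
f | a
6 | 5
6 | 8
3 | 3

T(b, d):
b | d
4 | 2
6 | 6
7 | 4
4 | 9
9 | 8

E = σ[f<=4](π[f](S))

Subexpression sizes:
  S → 3
  π[f](S) → 3
  σ[f<=4](π[f](S)) → 1

|E| = 1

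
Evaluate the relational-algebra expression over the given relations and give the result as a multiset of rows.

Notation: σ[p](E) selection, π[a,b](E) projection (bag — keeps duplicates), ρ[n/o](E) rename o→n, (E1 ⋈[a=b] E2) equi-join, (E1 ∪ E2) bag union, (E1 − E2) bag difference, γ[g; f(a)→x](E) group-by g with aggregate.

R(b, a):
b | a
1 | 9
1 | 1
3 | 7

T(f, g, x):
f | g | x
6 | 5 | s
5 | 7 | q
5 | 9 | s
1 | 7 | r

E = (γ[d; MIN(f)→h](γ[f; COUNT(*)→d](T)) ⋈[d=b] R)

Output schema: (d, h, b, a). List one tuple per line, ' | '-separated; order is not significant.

Per-node cardinality:
  T → 4
  γ[f; COUNT(*)→d](T) → 3
  γ[d; MIN(f)→h](γ[f; COUNT(*)→d](T)) → 2
  R → 3
  (γ[d; MIN(f)→h](γ[f; COUNT(*)→d](T)) ⋈[d=b] R) → 2

== RESULT ==
d | h | b | a
1 | 1 | 1 | 1
1 | 1 | 1 | 9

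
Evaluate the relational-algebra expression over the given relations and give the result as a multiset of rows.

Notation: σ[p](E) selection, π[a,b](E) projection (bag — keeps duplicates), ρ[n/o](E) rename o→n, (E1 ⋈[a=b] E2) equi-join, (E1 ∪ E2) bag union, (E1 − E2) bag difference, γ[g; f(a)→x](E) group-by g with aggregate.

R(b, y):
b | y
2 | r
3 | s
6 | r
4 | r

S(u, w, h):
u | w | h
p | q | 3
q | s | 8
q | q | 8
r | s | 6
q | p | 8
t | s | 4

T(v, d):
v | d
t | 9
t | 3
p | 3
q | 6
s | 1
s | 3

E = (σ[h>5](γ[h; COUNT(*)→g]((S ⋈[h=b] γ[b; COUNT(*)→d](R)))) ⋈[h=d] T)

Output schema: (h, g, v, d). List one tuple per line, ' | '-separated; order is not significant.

Stepwise |·|:
  S → 6
  R → 4
  γ[b; COUNT(*)→d](R) → 4
  (S ⋈[h=b] γ[b; COUNT(*)→d](R)) → 3
  γ[h; COUNT(*)→g]((S ⋈[h=b] γ[b; COUNT(*)→d](R))) → 3
  σ[h>5](γ[h; COUNT(*)→g]((S ⋈[h=b] γ[b; COUNT(*)→d](R)))) → 1
  T → 6
  (σ[h>5](γ[h; COUNT(*)→g]((S ⋈[h=b] γ[b; COUNT(*)→d](R)))) ⋈[h=d] T) → 1

== RESULT ==
h | g | v | d
6 | 1 | q | 6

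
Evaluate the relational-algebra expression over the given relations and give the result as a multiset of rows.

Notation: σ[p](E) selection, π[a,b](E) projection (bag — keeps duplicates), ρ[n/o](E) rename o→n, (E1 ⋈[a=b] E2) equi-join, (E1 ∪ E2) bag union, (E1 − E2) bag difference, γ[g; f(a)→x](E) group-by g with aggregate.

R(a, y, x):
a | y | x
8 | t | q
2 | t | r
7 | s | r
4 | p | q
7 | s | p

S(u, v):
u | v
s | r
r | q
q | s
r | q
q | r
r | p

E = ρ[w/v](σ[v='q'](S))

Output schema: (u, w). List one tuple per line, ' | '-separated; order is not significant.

Row counts bottom-up:
  S → 6
  σ[v='q'](S) → 2
  ρ[w/v](σ[v='q'](S)) → 2

== RESULT ==
u | w
r | q
r | q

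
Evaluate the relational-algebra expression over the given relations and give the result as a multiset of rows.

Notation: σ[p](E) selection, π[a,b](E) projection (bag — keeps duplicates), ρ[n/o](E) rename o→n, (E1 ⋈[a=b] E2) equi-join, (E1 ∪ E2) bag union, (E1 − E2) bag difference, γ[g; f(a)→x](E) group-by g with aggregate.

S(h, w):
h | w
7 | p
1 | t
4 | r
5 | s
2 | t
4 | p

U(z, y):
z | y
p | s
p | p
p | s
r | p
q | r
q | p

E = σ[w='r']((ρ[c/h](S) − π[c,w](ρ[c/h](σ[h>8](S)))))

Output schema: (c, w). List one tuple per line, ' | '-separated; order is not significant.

Row counts bottom-up:
  S → 6
  ρ[c/h](S) → 6
  S → 6
  σ[h>8](S) → 0
  ρ[c/h](σ[h>8](S)) → 0
  π[c,w](ρ[c/h](σ[h>8](S))) → 0
  (ρ[c/h](S) − π[c,w](ρ[c/h](σ[h>8](S)))) → 6
  σ[w='r']((ρ[c/h](S) − π[c,w](ρ[c/h](σ[h>8](S))))) → 1

== RESULT ==
c | w
4 | r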